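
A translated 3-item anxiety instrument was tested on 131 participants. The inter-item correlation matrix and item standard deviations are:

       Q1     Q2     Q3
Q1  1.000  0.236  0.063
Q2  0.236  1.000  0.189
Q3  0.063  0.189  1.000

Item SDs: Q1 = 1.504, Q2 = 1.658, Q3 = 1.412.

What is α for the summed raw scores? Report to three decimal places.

α = 0.374

Σσ²ᵢ = 1.504² + 1.658² + 1.412² = 7.0047
Covariances σ_ij = r_ij · s_i · s_j:
  σ(Q1,Q2) = 0.236 × 1.504 × 1.658 = 0.5885
  σ(Q1,Q3) = 0.063 × 1.504 × 1.412 = 0.1338
  σ(Q2,Q3) = 0.189 × 1.658 × 1.412 = 0.4425
σ²_T = Σσ²ᵢ + 2·Σσ_ij = 7.0047 + 2 × 1.1648 = 9.3343
α = (3/2)·(1 − 7.0047/9.3343) = 0.374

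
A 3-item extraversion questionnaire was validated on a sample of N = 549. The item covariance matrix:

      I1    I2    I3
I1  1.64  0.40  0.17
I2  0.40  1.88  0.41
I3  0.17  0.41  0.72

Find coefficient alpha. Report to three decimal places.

α = 0.474

sum of item variances = 1.64 + 1.88 + 0.72 = 4.24
Σ_{i<j} σ_ij = 0.98
Var(T) = 4.24 + 2 × 0.98 = 6.20
α = (k/(k−1))·(1 − sum of item variances/Var(T)) = (3/2)·(1 − 4.24/6.20) = 0.474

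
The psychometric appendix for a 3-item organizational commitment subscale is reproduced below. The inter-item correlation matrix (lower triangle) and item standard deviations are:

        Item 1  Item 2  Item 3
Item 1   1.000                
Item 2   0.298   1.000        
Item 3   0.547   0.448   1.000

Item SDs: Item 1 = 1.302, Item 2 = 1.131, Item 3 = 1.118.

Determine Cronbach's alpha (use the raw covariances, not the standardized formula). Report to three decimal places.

Σσ²ᵢ = 1.302² + 1.131² + 1.118² = 4.2243
Covariances σ_ij = r_ij · s_i · s_j:
  σ(Item 1,Item 2) = 0.298 × 1.302 × 1.131 = 0.4388
  σ(Item 1,Item 3) = 0.547 × 1.302 × 1.118 = 0.7962
  σ(Item 2,Item 3) = 0.448 × 1.131 × 1.118 = 0.5665
σ²_T = Σσ²ᵢ + 2·Σσ_ij = 4.2243 + 2 × 1.8015 = 7.8273
α = (3/2)·(1 − 4.2243/7.8273) = 0.690

Cronbach's alpha = 0.690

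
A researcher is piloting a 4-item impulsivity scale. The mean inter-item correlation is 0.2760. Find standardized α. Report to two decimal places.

Standardized α = k·r̄ / (1 + (k−1)·r̄) = 4 × 0.2760 / (1 + 3 × 0.2760)
  = 1.1040 / 1.8280 = 0.60

standardized α = 0.60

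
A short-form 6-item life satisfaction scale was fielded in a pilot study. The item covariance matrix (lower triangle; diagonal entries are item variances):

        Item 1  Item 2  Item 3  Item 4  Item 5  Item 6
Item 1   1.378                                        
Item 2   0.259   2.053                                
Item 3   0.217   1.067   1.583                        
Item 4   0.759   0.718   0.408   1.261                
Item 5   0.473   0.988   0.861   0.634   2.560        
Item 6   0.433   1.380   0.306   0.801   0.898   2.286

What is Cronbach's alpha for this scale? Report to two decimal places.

α = 0.78

Σσᵢ² = 1.378 + 2.053 + 1.583 + 1.261 + 2.560 + 2.286 = 11.121
Sum of the distinct covariances = 10.202
σ²_total = 11.121 + 2 × 10.202 = 31.525
α = (k/(k−1))·(1 − Σσᵢ²/σ²_total) = (6/5)·(1 − 11.121/31.525) = 0.78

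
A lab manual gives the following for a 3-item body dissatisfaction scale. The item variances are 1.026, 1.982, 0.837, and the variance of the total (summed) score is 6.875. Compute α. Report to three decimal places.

Σσᵢ² = 1.026 + 1.982 + 0.837 = 3.845
α = (k/(k−1))·(1 − Σσᵢ²/Var(T)) = (3/2)·(1 − 3.845/6.875) = 0.661

α = 0.661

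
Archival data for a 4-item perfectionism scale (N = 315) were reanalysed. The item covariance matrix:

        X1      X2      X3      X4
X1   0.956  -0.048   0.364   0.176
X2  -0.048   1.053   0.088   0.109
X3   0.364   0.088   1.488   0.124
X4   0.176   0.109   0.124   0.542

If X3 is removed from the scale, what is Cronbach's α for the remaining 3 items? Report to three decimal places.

Remaining items: X1, X2, X4 (k = 3).
ΣVar(i) = 0.956 + 1.053 + 0.542 = 2.551
σ²_T = 2.551 + 2 × 0.237 = 3.025
α (item deleted) = (3/2)·(1 − 2.551/3.025) = 0.235

α = 0.235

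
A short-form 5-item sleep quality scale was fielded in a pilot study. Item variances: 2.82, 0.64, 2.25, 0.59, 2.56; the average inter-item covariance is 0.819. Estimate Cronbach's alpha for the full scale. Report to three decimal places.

Cronbach's alpha = 0.811

Σσ²ᵢ = 2.82 + 0.64 + 2.25 + 0.59 + 2.56 = 8.86
Sum of the 10 distinct covariances = 10 × 0.819 = 8.190
σ²_total = Σσ²ᵢ + 2·Σcov = 8.86 + 2 × 8.190 = 25.240
α = (5/4)·(1 − 8.86/25.240) = 0.811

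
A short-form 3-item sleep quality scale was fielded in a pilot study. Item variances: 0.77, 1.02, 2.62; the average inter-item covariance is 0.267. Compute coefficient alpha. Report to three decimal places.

Σσᵢ² = 0.77 + 1.02 + 2.62 = 4.41
Sum of the 3 distinct covariances = 3 × 0.267 = 0.801
σ²_T = Σσᵢ² + 2·Σcov = 4.41 + 2 × 0.801 = 6.012
α = (3/2)·(1 − 4.41/6.012) = 0.400

α = 0.400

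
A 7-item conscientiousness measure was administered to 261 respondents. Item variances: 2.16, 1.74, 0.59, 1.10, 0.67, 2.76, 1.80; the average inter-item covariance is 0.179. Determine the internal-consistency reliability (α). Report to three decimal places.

α = 0.478

Σσ²ᵢ = 2.16 + 1.74 + 0.59 + 1.10 + 0.67 + 2.76 + 1.80 = 10.82
Sum of the 21 distinct covariances = 21 × 0.179 = 3.759
σ²_T = Σσ²ᵢ + 2·Σcov = 10.82 + 2 × 3.759 = 18.338
α = (7/6)·(1 − 10.82/18.338) = 0.478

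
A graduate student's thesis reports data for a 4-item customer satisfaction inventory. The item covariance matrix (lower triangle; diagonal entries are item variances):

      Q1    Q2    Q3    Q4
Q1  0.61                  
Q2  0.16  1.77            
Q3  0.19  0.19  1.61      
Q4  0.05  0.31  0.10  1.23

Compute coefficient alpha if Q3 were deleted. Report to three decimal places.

Remaining items: Q1, Q2, Q4 (k = 3).
Σσ²ᵢ = 0.61 + 1.77 + 1.23 = 3.61
total variance = 3.61 + 2 × 0.52 = 4.65
α (item deleted) = (3/2)·(1 − 3.61/4.65) = 0.335

coefficient alpha = 0.335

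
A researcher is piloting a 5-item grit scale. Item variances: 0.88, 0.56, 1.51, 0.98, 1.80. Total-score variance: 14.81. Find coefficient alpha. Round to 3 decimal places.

α = 0.766

sum of item variances = 0.88 + 0.56 + 1.51 + 0.98 + 1.80 = 5.73
α = (k/(k−1))·(1 − sum of item variances/Var(T)) = (5/4)·(1 − 5.73/14.81) = 0.766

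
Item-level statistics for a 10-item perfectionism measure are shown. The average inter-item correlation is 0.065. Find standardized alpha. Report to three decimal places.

α = 0.410

Standardized α = k·r̄ / (1 + (k−1)·r̄) = 10 × 0.065 / (1 + 9 × 0.065)
  = 0.6500 / 1.5850 = 0.410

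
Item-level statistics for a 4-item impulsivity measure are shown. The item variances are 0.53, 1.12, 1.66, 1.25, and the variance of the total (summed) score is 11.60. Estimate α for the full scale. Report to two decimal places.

Σσ²ᵢ = 0.53 + 1.12 + 1.66 + 1.25 = 4.56
α = (k/(k−1))·(1 − Σσ²ᵢ/σ²_T) = (4/3)·(1 − 4.56/11.60) = 0.81

α = 0.81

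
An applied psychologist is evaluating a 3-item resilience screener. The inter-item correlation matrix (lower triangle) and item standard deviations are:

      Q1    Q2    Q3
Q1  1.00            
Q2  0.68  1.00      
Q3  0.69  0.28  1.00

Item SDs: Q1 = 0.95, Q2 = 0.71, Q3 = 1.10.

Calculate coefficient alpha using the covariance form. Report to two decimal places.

coefficient alpha = 0.77

Σσ²ᵢ = 0.95² + 0.71² + 1.10² = 2.6166
Covariances σ_ij = r_ij · s_i · s_j:
  σ(Q1,Q2) = 0.68 × 0.95 × 0.71 = 0.4587
  σ(Q1,Q3) = 0.69 × 0.95 × 1.10 = 0.7211
  σ(Q2,Q3) = 0.28 × 0.71 × 1.10 = 0.2187
σ²_T = Σσ²ᵢ + 2·Σσ_ij = 2.6166 + 2 × 1.3985 = 5.4136
α = (3/2)·(1 − 2.6166/5.4136) = 0.77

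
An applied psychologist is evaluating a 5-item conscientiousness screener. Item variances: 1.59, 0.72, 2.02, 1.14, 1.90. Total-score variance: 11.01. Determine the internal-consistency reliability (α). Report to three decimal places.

α = 0.413

Σσᵢ² = 1.59 + 0.72 + 2.02 + 1.14 + 1.90 = 7.37
α = (k/(k−1))·(1 − Σσᵢ²/σ²_T) = (5/4)·(1 − 7.37/11.01) = 0.413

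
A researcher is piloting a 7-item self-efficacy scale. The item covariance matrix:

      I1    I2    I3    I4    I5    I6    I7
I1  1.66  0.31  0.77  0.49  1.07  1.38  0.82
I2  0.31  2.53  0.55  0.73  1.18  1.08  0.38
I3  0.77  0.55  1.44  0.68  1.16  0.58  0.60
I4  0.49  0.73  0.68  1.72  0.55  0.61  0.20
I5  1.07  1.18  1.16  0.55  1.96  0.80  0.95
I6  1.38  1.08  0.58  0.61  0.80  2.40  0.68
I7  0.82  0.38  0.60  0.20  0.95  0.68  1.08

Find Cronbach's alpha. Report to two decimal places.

Σσᵢ² = 1.66 + 2.53 + 1.44 + 1.72 + 1.96 + 2.40 + 1.08 = 12.79
Σ_{i<j} σ_ij = 15.57
total variance = 12.79 + 2 × 15.57 = 43.93
α = (k/(k−1))·(1 − Σσᵢ²/total variance) = (7/6)·(1 − 12.79/43.93) = 0.83

α = 0.83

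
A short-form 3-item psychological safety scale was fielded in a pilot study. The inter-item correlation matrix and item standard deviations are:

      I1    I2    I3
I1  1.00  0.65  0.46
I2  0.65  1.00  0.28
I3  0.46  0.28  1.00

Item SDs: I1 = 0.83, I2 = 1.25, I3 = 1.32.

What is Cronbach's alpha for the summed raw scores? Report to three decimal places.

Σσ²ᵢ = 0.83² + 1.25² + 1.32² = 3.9938
Covariances σ_ij = r_ij · s_i · s_j:
  σ(I1,I2) = 0.65 × 0.83 × 1.25 = 0.6744
  σ(I1,I3) = 0.46 × 0.83 × 1.32 = 0.5040
  σ(I2,I3) = 0.28 × 1.25 × 1.32 = 0.4620
σ²_T = Σσ²ᵢ + 2·Σσ_ij = 3.9938 + 2 × 1.6404 = 7.2746
α = (3/2)·(1 − 3.9938/7.2746) = 0.676

α = 0.676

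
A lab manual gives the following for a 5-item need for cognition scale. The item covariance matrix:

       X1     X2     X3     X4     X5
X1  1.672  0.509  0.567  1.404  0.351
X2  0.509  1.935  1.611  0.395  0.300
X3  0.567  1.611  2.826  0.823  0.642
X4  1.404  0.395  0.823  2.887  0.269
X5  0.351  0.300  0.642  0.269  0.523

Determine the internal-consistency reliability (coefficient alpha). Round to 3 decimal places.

coefficient alpha = 0.728

ΣVar(i) = 1.672 + 1.935 + 2.826 + 2.887 + 0.523 = 9.843
Sum of off-diagonal covariances = 6.871
σ²_T = 9.843 + 2 × 6.871 = 23.585
α = (k/(k−1))·(1 − ΣVar(i)/σ²_T) = (5/4)·(1 − 9.843/23.585) = 0.728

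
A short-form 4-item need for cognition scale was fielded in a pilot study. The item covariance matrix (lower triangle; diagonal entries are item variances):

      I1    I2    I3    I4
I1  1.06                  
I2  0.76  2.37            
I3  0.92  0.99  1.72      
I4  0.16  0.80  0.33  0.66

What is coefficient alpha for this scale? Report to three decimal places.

α = 0.769

Σσ²ᵢ = 1.06 + 2.37 + 1.72 + 0.66 = 5.81
Σ_{i<j} σ_ij = 3.96
Var(T) = 5.81 + 2 × 3.96 = 13.73
α = (k/(k−1))·(1 − Σσ²ᵢ/Var(T)) = (4/3)·(1 − 5.81/13.73) = 0.769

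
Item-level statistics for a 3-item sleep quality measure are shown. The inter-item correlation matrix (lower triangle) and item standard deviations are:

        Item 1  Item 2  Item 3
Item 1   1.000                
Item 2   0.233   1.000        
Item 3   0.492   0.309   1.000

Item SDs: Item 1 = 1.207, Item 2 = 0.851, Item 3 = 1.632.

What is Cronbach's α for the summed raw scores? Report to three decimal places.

α = 0.605

Σσ²ᵢ = 1.207² + 0.851² + 1.632² = 4.8445
Covariances σ_ij = r_ij · s_i · s_j:
  σ(Item 1,Item 2) = 0.233 × 1.207 × 0.851 = 0.2393
  σ(Item 1,Item 3) = 0.492 × 1.207 × 1.632 = 0.9692
  σ(Item 2,Item 3) = 0.309 × 0.851 × 1.632 = 0.4291
σ²_T = Σσ²ᵢ + 2·Σσ_ij = 4.8445 + 2 × 1.6376 = 8.1197
α = (3/2)·(1 − 4.8445/8.1197) = 0.605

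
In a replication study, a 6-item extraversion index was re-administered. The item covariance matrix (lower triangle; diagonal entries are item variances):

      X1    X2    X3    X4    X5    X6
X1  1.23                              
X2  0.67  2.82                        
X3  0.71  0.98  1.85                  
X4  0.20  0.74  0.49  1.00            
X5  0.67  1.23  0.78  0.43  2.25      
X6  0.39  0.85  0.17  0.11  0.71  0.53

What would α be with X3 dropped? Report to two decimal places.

α = 0.76

Remaining items: X1, X2, X4, X5, X6 (k = 5).
sum of item variances = 1.23 + 2.82 + 1.00 + 2.25 + 0.53 = 7.83
total variance = 7.83 + 2 × 6.00 = 19.83
α (item deleted) = (5/4)·(1 − 7.83/19.83) = 0.76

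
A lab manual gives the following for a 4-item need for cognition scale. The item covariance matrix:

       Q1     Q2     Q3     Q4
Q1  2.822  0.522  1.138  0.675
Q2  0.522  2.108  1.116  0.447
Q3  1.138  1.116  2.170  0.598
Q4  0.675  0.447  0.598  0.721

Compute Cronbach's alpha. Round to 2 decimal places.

sum of item variances = 2.822 + 2.108 + 2.170 + 0.721 = 7.821
Sum of off-diagonal covariances = 4.496
Var(T) = 7.821 + 2 × 4.496 = 16.813
α = (k/(k−1))·(1 − sum of item variances/Var(T)) = (4/3)·(1 − 7.821/16.813) = 0.71

Cronbach's alpha = 0.71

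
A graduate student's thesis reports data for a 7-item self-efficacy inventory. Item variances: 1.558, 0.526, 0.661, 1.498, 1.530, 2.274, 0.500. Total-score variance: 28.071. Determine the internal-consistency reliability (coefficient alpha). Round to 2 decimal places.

Σσ²ᵢ = 1.558 + 0.526 + 0.661 + 1.498 + 1.530 + 2.274 + 0.500 = 8.547
α = (k/(k−1))·(1 − Σσ²ᵢ/Var(T)) = (7/6)·(1 − 8.547/28.071) = 0.81

α = 0.81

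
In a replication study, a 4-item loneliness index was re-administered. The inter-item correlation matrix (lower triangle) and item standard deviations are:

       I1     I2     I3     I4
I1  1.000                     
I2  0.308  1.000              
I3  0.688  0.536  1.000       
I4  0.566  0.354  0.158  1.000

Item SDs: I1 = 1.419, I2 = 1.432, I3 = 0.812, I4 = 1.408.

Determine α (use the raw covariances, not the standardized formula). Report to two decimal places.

Σσ²ᵢ = 1.419² + 1.432² + 0.812² + 1.408² = 6.7060
Covariances σ_ij = r_ij · s_i · s_j:
  σ(I1,I2) = 0.308 × 1.419 × 1.432 = 0.6259
  σ(I1,I3) = 0.688 × 1.419 × 0.812 = 0.7927
  σ(I1,I4) = 0.566 × 1.419 × 1.408 = 1.1308
  σ(I2,I3) = 0.536 × 1.432 × 0.812 = 0.6233
  σ(I2,I4) = 0.354 × 1.432 × 1.408 = 0.7138
  σ(I3,I4) = 0.158 × 0.812 × 1.408 = 0.1806
σ²_T = Σσ²ᵢ + 2·Σσ_ij = 6.7060 + 2 × 4.0671 = 14.8402
α = (4/3)·(1 − 6.7060/14.8402) = 0.73

α = 0.73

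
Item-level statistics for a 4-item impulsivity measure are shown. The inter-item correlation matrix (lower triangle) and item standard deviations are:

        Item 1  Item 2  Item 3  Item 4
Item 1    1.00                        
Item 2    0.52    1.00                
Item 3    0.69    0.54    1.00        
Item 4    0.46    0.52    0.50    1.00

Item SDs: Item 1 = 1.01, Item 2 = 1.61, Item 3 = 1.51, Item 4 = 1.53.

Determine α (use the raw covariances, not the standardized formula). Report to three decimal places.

α = 0.809

Σσ²ᵢ = 1.01² + 1.61² + 1.51² + 1.53² = 8.2332
Covariances σ_ij = r_ij · s_i · s_j:
  σ(Item 1,Item 2) = 0.52 × 1.01 × 1.61 = 0.8456
  σ(Item 1,Item 3) = 0.69 × 1.01 × 1.51 = 1.0523
  σ(Item 1,Item 4) = 0.46 × 1.01 × 1.53 = 0.7108
  σ(Item 2,Item 3) = 0.54 × 1.61 × 1.51 = 1.3128
  σ(Item 2,Item 4) = 0.52 × 1.61 × 1.53 = 1.2809
  σ(Item 3,Item 4) = 0.50 × 1.51 × 1.53 = 1.1552
σ²_T = Σσ²ᵢ + 2·Σσ_ij = 8.2332 + 2 × 6.3576 = 20.9484
α = (4/3)·(1 − 8.2332/20.9484) = 0.809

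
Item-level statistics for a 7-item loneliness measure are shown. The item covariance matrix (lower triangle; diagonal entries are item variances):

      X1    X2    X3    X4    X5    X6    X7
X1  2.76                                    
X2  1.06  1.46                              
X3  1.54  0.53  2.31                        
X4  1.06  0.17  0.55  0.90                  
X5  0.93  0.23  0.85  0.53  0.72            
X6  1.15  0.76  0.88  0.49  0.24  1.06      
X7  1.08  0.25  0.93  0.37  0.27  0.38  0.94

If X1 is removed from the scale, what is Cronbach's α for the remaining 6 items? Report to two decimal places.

α = 0.80

Remaining items: X2, X3, X4, X5, X6, X7 (k = 6).
Σσ²ᵢ = 1.46 + 2.31 + 0.90 + 0.72 + 1.06 + 0.94 = 7.39
Var(T) = 7.39 + 2 × 7.43 = 22.25
α (item deleted) = (6/5)·(1 − 7.39/22.25) = 0.80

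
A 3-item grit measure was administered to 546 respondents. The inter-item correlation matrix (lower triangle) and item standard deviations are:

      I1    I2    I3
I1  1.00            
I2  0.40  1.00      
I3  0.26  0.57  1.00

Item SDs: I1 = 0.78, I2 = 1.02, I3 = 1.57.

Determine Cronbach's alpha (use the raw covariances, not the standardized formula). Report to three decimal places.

Σσ²ᵢ = 0.78² + 1.02² + 1.57² = 4.1137
Covariances σ_ij = r_ij · s_i · s_j:
  σ(I1,I2) = 0.40 × 0.78 × 1.02 = 0.3182
  σ(I1,I3) = 0.26 × 0.78 × 1.57 = 0.3184
  σ(I2,I3) = 0.57 × 1.02 × 1.57 = 0.9128
σ²_T = Σσ²ᵢ + 2·Σσ_ij = 4.1137 + 2 × 1.5494 = 7.2125
α = (3/2)·(1 − 4.1137/7.2125) = 0.644

Cronbach's alpha = 0.644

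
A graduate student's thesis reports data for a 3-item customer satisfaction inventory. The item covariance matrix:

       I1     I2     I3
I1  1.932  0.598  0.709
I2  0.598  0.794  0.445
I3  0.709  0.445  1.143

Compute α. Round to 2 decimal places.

α = 0.71

Σσᵢ² = 1.932 + 0.794 + 1.143 = 3.869
Sum of the distinct covariances = 1.752
σ²_total = 3.869 + 2 × 1.752 = 7.373
α = (k/(k−1))·(1 − Σσᵢ²/σ²_total) = (3/2)·(1 − 3.869/7.373) = 0.71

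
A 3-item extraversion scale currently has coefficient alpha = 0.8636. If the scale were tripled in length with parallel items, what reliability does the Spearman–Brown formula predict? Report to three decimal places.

Length factor m = 3
α' = m·α / (1 + (m−1)·α)
   = 3 × 0.8636 / (1 + (3 − 1) × 0.8636)
   = 2.5908 / 2.7272 = 0.950

predicted reliability = 0.950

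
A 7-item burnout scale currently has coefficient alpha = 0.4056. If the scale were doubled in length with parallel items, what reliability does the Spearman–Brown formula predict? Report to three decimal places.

Length factor m = 2
α' = m·α / (1 + (m−1)·α)
   = 2 × 0.4056 / (1 + (2 − 1) × 0.4056)
   = 0.8112 / 1.4056 = 0.577

predicted reliability = 0.577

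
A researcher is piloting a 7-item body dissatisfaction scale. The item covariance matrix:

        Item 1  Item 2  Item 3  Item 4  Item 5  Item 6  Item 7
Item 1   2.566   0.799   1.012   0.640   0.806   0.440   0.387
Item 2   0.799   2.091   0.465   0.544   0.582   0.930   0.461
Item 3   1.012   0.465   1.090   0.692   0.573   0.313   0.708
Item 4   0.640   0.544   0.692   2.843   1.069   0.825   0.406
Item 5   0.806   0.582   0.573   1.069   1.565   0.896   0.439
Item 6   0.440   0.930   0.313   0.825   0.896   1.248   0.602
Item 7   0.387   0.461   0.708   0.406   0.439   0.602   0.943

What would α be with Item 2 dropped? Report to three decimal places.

α = 0.788

Remaining items: Item 1, Item 3, Item 4, Item 5, Item 6, Item 7 (k = 6).
sum of item variances = 2.566 + 1.090 + 2.843 + 1.565 + 1.248 + 0.943 = 10.255
total variance = 10.255 + 2 × 9.808 = 29.871
α (item deleted) = (6/5)·(1 − 10.255/29.871) = 0.788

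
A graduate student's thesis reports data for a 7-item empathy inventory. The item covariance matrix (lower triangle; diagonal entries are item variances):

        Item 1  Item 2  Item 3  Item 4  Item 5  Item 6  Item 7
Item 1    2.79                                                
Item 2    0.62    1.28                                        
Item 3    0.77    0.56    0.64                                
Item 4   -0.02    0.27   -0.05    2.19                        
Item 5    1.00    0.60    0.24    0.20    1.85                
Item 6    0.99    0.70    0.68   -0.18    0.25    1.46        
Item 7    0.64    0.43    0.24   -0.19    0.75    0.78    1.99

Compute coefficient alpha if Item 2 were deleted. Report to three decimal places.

α = 0.633

Remaining items: Item 1, Item 3, Item 4, Item 5, Item 6, Item 7 (k = 6).
Σσᵢ² = 2.79 + 0.64 + 2.19 + 1.85 + 1.46 + 1.99 = 10.92
total variance = 10.92 + 2 × 6.10 = 23.12
α (item deleted) = (6/5)·(1 − 10.92/23.12) = 0.633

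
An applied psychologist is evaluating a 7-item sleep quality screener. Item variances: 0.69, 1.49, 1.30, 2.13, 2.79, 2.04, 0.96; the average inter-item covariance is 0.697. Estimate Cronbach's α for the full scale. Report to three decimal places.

Cronbach's α = 0.840

Σσᵢ² = 0.69 + 1.49 + 1.30 + 2.13 + 2.79 + 2.04 + 0.96 = 11.40
Sum of the 21 distinct covariances = 21 × 0.697 = 14.637
Var(T) = Σσᵢ² + 2·Σcov = 11.40 + 2 × 14.637 = 40.674
α = (7/6)·(1 − 11.40/40.674) = 0.840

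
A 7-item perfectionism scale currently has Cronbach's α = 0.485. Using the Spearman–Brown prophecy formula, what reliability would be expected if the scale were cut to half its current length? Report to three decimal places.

Length factor m = 1/2
α' = m·α / (1 − (1−m)·α)
   = 1/2 × 0.485 / (1 − (1 − 1/2) × 0.485)
   = 0.2425 / 0.7575 = 0.320

predicted reliability = 0.320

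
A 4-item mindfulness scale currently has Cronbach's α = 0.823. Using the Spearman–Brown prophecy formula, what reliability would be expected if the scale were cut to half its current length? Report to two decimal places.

predicted reliability = 0.70

Length factor m = 1/2
α' = m·α / (1 − (1−m)·α)
   = 1/2 × 0.823 / (1 − (1 − 1/2) × 0.823)
   = 0.4115 / 0.5885 = 0.70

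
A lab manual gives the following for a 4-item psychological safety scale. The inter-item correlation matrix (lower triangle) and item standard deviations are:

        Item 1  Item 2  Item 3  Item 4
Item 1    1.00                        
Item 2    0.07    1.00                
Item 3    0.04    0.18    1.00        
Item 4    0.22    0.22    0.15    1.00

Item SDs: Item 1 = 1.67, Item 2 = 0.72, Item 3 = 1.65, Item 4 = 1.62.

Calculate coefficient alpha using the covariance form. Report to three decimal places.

coefficient alpha = 0.370

Σσ²ᵢ = 1.67² + 0.72² + 1.65² + 1.62² = 8.6542
Covariances σ_ij = r_ij · s_i · s_j:
  σ(Item 1,Item 2) = 0.07 × 1.67 × 0.72 = 0.0842
  σ(Item 1,Item 3) = 0.04 × 1.67 × 1.65 = 0.1102
  σ(Item 1,Item 4) = 0.22 × 1.67 × 1.62 = 0.5952
  σ(Item 2,Item 3) = 0.18 × 0.72 × 1.65 = 0.2138
  σ(Item 2,Item 4) = 0.22 × 0.72 × 1.62 = 0.2566
  σ(Item 3,Item 4) = 0.15 × 1.65 × 1.62 = 0.4009
σ²_T = Σσ²ᵢ + 2·Σσ_ij = 8.6542 + 2 × 1.6609 = 11.9760
α = (4/3)·(1 − 8.6542/11.9760) = 0.370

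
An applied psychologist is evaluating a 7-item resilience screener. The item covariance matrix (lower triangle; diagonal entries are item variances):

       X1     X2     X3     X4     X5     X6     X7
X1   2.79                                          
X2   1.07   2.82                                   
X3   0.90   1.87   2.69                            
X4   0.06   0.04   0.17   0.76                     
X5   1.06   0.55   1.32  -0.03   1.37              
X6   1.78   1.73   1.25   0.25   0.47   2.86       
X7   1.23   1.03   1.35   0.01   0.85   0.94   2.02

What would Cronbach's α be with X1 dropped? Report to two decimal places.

Cronbach's α = 0.78

Remaining items: X2, X3, X4, X5, X6, X7 (k = 6).
ΣVar(i) = 2.82 + 2.69 + 0.76 + 1.37 + 2.86 + 2.02 = 12.52
σ²_total = 12.52 + 2 × 11.80 = 36.12
α (item deleted) = (6/5)·(1 − 12.52/36.12) = 0.78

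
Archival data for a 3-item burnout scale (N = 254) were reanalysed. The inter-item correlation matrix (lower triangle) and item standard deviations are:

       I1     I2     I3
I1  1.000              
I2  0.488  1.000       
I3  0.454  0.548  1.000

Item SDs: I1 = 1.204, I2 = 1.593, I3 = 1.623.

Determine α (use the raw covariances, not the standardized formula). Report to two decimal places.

α = 0.74

Σσ²ᵢ = 1.204² + 1.593² + 1.623² = 6.6214
Covariances σ_ij = r_ij · s_i · s_j:
  σ(I1,I2) = 0.488 × 1.204 × 1.593 = 0.9360
  σ(I1,I3) = 0.454 × 1.204 × 1.623 = 0.8872
  σ(I2,I3) = 0.548 × 1.593 × 1.623 = 1.4168
σ²_T = Σσ²ᵢ + 2·Σσ_ij = 6.6214 + 2 × 3.2400 = 13.1014
α = (3/2)·(1 − 6.6214/13.1014) = 0.74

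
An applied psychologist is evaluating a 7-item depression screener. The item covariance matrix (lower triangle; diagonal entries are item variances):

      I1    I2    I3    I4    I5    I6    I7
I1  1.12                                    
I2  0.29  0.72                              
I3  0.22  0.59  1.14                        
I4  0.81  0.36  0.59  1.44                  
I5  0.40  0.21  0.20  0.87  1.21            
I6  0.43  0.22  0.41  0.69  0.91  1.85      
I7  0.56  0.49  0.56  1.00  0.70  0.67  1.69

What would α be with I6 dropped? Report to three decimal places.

α = 0.818

Remaining items: I1, I2, I3, I4, I5, I7 (k = 6).
sum of item variances = 1.12 + 0.72 + 1.14 + 1.44 + 1.21 + 1.69 = 7.32
σ²_total = 7.32 + 2 × 7.85 = 23.02
α (item deleted) = (6/5)·(1 − 7.32/23.02) = 0.818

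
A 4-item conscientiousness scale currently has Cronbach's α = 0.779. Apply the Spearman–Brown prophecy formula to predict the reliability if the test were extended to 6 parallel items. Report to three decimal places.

predicted reliability = 0.841

Length factor m = 6/4 = 1.5000
α' = m·α / (1 + (m−1)·α)
   = 6/4 × 0.779 / (1 + (6/4 − 1) × 0.779)
   = 1.1685 / 1.3895 = 0.841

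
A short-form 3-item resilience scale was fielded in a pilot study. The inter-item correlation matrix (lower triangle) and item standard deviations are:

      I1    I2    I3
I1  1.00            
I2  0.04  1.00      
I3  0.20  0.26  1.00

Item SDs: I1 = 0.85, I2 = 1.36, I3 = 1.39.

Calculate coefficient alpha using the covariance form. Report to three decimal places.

Σσ²ᵢ = 0.85² + 1.36² + 1.39² = 4.5042
Covariances σ_ij = r_ij · s_i · s_j:
  σ(I1,I2) = 0.04 × 0.85 × 1.36 = 0.0462
  σ(I1,I3) = 0.20 × 0.85 × 1.39 = 0.2363
  σ(I2,I3) = 0.26 × 1.36 × 1.39 = 0.4915
σ²_T = Σσ²ᵢ + 2·Σσ_ij = 4.5042 + 2 × 0.7740 = 6.0522
α = (3/2)·(1 − 4.5042/6.0522) = 0.384

α = 0.384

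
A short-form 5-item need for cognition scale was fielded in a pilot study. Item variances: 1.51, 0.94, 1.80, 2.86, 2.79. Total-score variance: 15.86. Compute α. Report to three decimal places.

α = 0.470

Σσᵢ² = 1.51 + 0.94 + 1.80 + 2.86 + 2.79 = 9.90
α = (k/(k−1))·(1 − Σσᵢ²/σ²_total) = (5/4)·(1 − 9.90/15.86) = 0.470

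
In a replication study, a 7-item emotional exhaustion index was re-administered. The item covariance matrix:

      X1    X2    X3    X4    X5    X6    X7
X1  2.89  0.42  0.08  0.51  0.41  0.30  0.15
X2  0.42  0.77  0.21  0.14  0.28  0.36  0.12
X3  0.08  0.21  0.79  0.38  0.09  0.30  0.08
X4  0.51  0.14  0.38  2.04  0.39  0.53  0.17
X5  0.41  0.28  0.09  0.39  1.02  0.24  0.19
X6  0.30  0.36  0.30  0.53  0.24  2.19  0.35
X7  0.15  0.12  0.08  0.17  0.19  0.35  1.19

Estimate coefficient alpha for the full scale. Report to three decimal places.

ΣVar(i) = 2.89 + 0.77 + 0.79 + 2.04 + 1.02 + 2.19 + 1.19 = 10.89
Sum of off-diagonal covariances = 5.70
Var(T) = 10.89 + 2 × 5.70 = 22.29
α = (k/(k−1))·(1 − ΣVar(i)/Var(T)) = (7/6)·(1 − 10.89/22.29) = 0.597

coefficient alpha = 0.597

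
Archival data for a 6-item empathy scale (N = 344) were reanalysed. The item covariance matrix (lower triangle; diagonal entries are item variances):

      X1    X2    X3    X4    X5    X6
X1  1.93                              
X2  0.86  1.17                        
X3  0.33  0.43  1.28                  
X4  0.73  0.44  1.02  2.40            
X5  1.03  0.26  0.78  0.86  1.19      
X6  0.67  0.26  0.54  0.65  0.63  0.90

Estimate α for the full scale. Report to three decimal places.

α = 0.818

Σσᵢ² = 1.93 + 1.17 + 1.28 + 2.40 + 1.19 + 0.90 = 8.87
Sum of off-diagonal covariances = 9.49
σ²_total = 8.87 + 2 × 9.49 = 27.85
α = (k/(k−1))·(1 − Σσᵢ²/σ²_total) = (6/5)·(1 − 8.87/27.85) = 0.818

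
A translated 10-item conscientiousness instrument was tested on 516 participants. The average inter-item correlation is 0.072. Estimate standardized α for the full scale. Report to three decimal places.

standardized α = 0.437

Standardized α = k·r̄ / (1 + (k−1)·r̄) = 10 × 0.072 / (1 + 9 × 0.072)
  = 0.7200 / 1.6480 = 0.437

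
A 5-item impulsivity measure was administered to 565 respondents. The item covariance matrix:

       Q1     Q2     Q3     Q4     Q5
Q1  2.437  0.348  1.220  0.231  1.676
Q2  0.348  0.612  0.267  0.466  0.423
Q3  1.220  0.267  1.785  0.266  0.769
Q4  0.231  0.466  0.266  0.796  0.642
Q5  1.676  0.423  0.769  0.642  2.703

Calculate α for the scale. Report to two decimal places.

α = 0.75

Σσ²ᵢ = 2.437 + 0.612 + 1.785 + 0.796 + 2.703 = 8.333
Sum of off-diagonal covariances = 6.308
Var(T) = 8.333 + 2 × 6.308 = 20.949
α = (k/(k−1))·(1 − Σσ²ᵢ/Var(T)) = (5/4)·(1 − 8.333/20.949) = 0.75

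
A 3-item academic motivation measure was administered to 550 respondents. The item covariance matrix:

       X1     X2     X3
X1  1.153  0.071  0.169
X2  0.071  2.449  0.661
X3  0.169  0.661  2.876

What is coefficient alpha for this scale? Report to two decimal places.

Σσᵢ² = 1.153 + 2.449 + 2.876 = 6.478
Σ_{i<j} σ_ij = 0.901
total variance = 6.478 + 2 × 0.901 = 8.280
α = (k/(k−1))·(1 − Σσᵢ²/total variance) = (3/2)·(1 − 6.478/8.280) = 0.33

α = 0.33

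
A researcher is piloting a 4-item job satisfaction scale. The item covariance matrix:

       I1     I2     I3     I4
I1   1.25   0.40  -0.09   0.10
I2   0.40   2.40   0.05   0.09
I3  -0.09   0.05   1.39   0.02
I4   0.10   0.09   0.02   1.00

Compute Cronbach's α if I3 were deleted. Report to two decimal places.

Remaining items: I1, I2, I4 (k = 3).
Σσᵢ² = 1.25 + 2.40 + 1.00 = 4.65
total variance = 4.65 + 2 × 0.59 = 5.83
α (item deleted) = (3/2)·(1 − 4.65/5.83) = 0.30

α = 0.30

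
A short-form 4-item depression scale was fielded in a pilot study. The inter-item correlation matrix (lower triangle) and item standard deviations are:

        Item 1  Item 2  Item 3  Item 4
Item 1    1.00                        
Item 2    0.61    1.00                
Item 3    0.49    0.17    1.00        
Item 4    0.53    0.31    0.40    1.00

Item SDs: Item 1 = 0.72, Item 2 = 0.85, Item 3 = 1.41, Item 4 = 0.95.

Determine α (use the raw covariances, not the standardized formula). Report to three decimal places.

Σσ²ᵢ = 0.72² + 0.85² + 1.41² + 0.95² = 4.1315
Covariances σ_ij = r_ij · s_i · s_j:
  σ(Item 1,Item 2) = 0.61 × 0.72 × 0.85 = 0.3733
  σ(Item 1,Item 3) = 0.49 × 0.72 × 1.41 = 0.4974
  σ(Item 1,Item 4) = 0.53 × 0.72 × 0.95 = 0.3625
  σ(Item 2,Item 3) = 0.17 × 0.85 × 1.41 = 0.2037
  σ(Item 2,Item 4) = 0.31 × 0.85 × 0.95 = 0.2503
  σ(Item 3,Item 4) = 0.40 × 1.41 × 0.95 = 0.5358
σ²_T = Σσ²ᵢ + 2·Σσ_ij = 4.1315 + 2 × 2.2230 = 8.5775
α = (4/3)·(1 − 4.1315/8.5775) = 0.691

α = 0.691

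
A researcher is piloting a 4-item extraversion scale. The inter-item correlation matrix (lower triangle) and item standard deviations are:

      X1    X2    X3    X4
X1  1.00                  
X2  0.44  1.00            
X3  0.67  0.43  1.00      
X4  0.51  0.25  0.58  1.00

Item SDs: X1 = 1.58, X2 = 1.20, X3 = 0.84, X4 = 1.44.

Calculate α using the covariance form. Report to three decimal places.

Σσ²ᵢ = 1.58² + 1.20² + 0.84² + 1.44² = 6.7156
Covariances σ_ij = r_ij · s_i · s_j:
  σ(X1,X2) = 0.44 × 1.58 × 1.20 = 0.8342
  σ(X1,X3) = 0.67 × 1.58 × 0.84 = 0.8892
  σ(X1,X4) = 0.51 × 1.58 × 1.44 = 1.1604
  σ(X2,X3) = 0.43 × 1.20 × 0.84 = 0.4334
  σ(X2,X4) = 0.25 × 1.20 × 1.44 = 0.4320
  σ(X3,X4) = 0.58 × 0.84 × 1.44 = 0.7016
σ²_T = Σσ²ᵢ + 2·Σσ_ij = 6.7156 + 2 × 4.4508 = 15.6172
α = (4/3)·(1 − 6.7156/15.6172) = 0.760

α = 0.760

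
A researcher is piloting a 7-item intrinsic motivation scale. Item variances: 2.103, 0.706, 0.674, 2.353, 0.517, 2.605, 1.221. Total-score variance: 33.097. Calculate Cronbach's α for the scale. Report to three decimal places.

Σσ²ᵢ = 2.103 + 0.706 + 0.674 + 2.353 + 0.517 + 2.605 + 1.221 = 10.179
α = (k/(k−1))·(1 − Σσ²ᵢ/σ²_total) = (7/6)·(1 − 10.179/33.097) = 0.808

α = 0.808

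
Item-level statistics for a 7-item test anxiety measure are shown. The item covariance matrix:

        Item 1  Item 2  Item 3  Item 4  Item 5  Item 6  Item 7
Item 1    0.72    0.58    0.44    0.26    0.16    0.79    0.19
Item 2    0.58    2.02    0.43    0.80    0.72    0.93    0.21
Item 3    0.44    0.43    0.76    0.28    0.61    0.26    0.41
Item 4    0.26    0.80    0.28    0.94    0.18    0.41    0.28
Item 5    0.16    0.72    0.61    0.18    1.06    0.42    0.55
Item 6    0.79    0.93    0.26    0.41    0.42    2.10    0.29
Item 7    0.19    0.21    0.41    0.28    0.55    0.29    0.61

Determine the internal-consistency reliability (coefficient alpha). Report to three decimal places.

coefficient alpha = 0.807

ΣVar(i) = 0.72 + 2.02 + 0.76 + 0.94 + 1.06 + 2.10 + 0.61 = 8.21
Sum of off-diagonal covariances = 9.20
σ²_total = 8.21 + 2 × 9.20 = 26.61
α = (k/(k−1))·(1 − ΣVar(i)/σ²_total) = (7/6)·(1 − 8.21/26.61) = 0.807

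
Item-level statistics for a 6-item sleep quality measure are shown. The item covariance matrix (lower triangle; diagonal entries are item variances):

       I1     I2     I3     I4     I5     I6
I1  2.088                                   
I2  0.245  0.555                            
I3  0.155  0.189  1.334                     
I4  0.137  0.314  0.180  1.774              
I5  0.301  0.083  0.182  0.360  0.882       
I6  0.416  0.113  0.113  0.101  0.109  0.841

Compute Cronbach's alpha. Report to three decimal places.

Σσ²ᵢ = 2.088 + 0.555 + 1.334 + 1.774 + 0.882 + 0.841 = 7.474
Sum of the distinct covariances = 2.998
σ²_T = 7.474 + 2 × 2.998 = 13.470
α = (k/(k−1))·(1 − Σσ²ᵢ/σ²_T) = (6/5)·(1 − 7.474/13.470) = 0.534

Cronbach's alpha = 0.534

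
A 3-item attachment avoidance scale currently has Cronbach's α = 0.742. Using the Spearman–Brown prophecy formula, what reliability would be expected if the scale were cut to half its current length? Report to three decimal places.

Length factor m = 1/2
α' = m·α / (1 − (1−m)·α)
   = 1/2 × 0.742 / (1 − (1 − 1/2) × 0.742)
   = 0.3710 / 0.6290 = 0.590

predicted reliability = 0.590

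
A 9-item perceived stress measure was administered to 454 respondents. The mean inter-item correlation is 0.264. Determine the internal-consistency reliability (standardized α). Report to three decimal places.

Standardized α = k·r̄ / (1 + (k−1)·r̄) = 9 × 0.264 / (1 + 8 × 0.264)
  = 2.3760 / 3.1120 = 0.763

α = 0.763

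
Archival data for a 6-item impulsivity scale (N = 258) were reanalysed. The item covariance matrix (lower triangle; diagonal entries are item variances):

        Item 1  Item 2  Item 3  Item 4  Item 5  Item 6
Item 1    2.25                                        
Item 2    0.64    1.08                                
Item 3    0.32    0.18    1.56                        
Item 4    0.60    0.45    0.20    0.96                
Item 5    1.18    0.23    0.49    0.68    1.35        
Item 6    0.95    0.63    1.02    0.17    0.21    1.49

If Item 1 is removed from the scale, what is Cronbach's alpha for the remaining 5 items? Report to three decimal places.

Cronbach's alpha = 0.712

Remaining items: Item 2, Item 3, Item 4, Item 5, Item 6 (k = 5).
Σσᵢ² = 1.08 + 1.56 + 0.96 + 1.35 + 1.49 = 6.44
Var(T) = 6.44 + 2 × 4.26 = 14.96
α (item deleted) = (5/4)·(1 − 6.44/14.96) = 0.712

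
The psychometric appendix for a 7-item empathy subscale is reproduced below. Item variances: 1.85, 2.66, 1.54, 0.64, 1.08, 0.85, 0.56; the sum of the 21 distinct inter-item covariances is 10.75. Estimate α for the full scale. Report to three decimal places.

α = 0.818

sum of item variances = 1.85 + 2.66 + 1.54 + 0.64 + 1.08 + 0.85 + 0.56 = 9.18
Sum of distinct covariances = 10.75
σ²_total = sum of item variances + 2·Σcov = 9.18 + 2 × 10.75 = 30.68
α = (7/6)·(1 − 9.18/30.68) = 0.818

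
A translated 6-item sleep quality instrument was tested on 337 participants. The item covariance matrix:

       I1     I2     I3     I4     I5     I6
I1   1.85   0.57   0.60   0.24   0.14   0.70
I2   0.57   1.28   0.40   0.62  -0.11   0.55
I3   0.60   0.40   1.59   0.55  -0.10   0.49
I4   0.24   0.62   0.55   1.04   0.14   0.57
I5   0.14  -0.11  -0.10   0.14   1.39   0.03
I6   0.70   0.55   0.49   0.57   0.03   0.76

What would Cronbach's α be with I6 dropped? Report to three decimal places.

Remaining items: I1, I2, I3, I4, I5 (k = 5).
Σσ²ᵢ = 1.85 + 1.28 + 1.59 + 1.04 + 1.39 = 7.15
σ²_T = 7.15 + 2 × 3.05 = 13.25
α (item deleted) = (5/4)·(1 − 7.15/13.25) = 0.575

Cronbach's α = 0.575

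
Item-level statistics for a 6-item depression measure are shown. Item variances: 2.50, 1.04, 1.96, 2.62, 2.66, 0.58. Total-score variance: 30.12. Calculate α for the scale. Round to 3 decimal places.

α = 0.747

Σσᵢ² = 2.50 + 1.04 + 1.96 + 2.62 + 2.66 + 0.58 = 11.36
α = (k/(k−1))·(1 − Σσᵢ²/Var(T)) = (6/5)·(1 − 11.36/30.12) = 0.747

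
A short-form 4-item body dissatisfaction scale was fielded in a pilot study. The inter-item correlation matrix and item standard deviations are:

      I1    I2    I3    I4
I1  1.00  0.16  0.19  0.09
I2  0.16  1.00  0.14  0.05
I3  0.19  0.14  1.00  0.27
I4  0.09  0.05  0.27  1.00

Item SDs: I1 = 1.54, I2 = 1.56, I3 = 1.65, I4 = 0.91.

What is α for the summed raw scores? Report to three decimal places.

α = 0.406

Σσ²ᵢ = 1.54² + 1.56² + 1.65² + 0.91² = 8.3558
Covariances σ_ij = r_ij · s_i · s_j:
  σ(I1,I2) = 0.16 × 1.54 × 1.56 = 0.3844
  σ(I1,I3) = 0.19 × 1.54 × 1.65 = 0.4828
  σ(I1,I4) = 0.09 × 1.54 × 0.91 = 0.1261
  σ(I2,I3) = 0.14 × 1.56 × 1.65 = 0.3604
  σ(I2,I4) = 0.05 × 1.56 × 0.91 = 0.0710
  σ(I3,I4) = 0.27 × 1.65 × 0.91 = 0.4054
σ²_T = Σσ²ᵢ + 2·Σσ_ij = 8.3558 + 2 × 1.8301 = 12.0160
α = (4/3)·(1 − 8.3558/12.0160) = 0.406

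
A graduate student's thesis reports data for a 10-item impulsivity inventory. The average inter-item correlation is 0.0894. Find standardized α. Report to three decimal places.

Standardized α = k·r̄ / (1 + (k−1)·r̄) = 10 × 0.0894 / (1 + 9 × 0.0894)
  = 0.8940 / 1.8046 = 0.495

α = 0.495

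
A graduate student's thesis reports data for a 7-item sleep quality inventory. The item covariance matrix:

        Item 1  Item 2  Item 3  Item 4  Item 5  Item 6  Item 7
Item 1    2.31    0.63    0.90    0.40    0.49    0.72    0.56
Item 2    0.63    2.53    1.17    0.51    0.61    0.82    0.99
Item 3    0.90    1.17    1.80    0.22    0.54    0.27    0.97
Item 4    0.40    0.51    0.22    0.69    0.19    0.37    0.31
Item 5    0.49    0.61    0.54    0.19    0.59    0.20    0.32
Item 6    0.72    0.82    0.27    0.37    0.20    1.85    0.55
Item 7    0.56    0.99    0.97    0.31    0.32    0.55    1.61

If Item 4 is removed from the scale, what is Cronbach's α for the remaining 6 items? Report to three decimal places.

Cronbach's α = 0.775

Remaining items: Item 1, Item 2, Item 3, Item 5, Item 6, Item 7 (k = 6).
Σσᵢ² = 2.31 + 2.53 + 1.80 + 0.59 + 1.85 + 1.61 = 10.69
Var(T) = 10.69 + 2 × 9.74 = 30.17
α (item deleted) = (6/5)·(1 − 10.69/30.17) = 0.775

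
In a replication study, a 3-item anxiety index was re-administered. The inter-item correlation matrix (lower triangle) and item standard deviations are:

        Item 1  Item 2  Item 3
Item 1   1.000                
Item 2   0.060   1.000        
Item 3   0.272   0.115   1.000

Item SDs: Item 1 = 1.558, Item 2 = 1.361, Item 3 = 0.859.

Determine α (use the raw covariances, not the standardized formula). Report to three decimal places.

Σσ²ᵢ = 1.558² + 1.361² + 0.859² = 5.0176
Covariances σ_ij = r_ij · s_i · s_j:
  σ(Item 1,Item 2) = 0.060 × 1.558 × 1.361 = 0.1272
  σ(Item 1,Item 3) = 0.272 × 1.558 × 0.859 = 0.3640
  σ(Item 2,Item 3) = 0.115 × 1.361 × 0.859 = 0.1344
σ²_T = Σσ²ᵢ + 2·Σσ_ij = 5.0176 + 2 × 0.6256 = 6.2688
α = (3/2)·(1 − 5.0176/6.2688) = 0.299

α = 0.299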